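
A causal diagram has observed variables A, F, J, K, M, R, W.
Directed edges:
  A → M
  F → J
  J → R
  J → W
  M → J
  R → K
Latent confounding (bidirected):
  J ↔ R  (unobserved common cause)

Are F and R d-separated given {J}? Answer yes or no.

Bayes-Ball from F | {J} reaches {A,K,M,R}.
R ∈ reach(F|{J}) ⇒ F ⊥̸ R | {J}.

No — F and R are d-connected given {J}.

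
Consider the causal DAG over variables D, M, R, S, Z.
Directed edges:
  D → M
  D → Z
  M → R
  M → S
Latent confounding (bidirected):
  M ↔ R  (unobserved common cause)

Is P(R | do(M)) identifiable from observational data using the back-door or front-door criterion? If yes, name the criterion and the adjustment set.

desc(M)\{M}={R,S}; candidates ⊆ {D,Z}.
M↔R: latent back-door arc(s) into M.
size 0: {}; under {} M still reaches {D,R,Z} ∋ R.
size 1: {D}, {Z}; under {D} M still reaches {R} ∋ R.
size 2: {D,Z}; under {D,Z} M still reaches {R} ∋ R.
M↔R cannot be blocked by any observed set — no back-door set.
No mediator lies on a directed M→…→R path.
Neither criterion identifies P(R|do(M)) in this graph.

P(R|do(M)): not identifiable (no BD/FD set).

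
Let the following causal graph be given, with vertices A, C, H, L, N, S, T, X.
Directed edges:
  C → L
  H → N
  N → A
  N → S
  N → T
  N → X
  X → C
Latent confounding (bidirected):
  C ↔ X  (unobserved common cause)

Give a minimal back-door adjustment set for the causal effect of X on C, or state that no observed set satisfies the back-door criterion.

X→C: no observed back-door set.

desc(X)\{X}={C,L}; candidates ⊆ {A,H,N,S,T}.
X↔C: latent back-door arc(s) into X.
size 0: {}; under {} X still reaches {A,C,H,L,N,S,T} ∋ C.
size 1: {A}, {H}, {N} …(+2); under {A} X still reaches {C,H,L,N,S,T} ∋ C.
size 2: {A,H}, {A,N}, {A,S} …(+7); under {A,H} X still reaches {C,L,N,S,T} ∋ C.
X↔C cannot be blocked by any observed set — no back-door set.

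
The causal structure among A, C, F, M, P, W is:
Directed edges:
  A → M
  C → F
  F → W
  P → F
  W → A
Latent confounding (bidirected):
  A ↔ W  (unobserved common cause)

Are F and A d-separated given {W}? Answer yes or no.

Bayes-Ball from F | {W} reaches {A,C,M,P}.
A ∈ reach(F|{W}) ⇒ F ⊥̸ A | {W}.

No — F and A are d-connected given {W}.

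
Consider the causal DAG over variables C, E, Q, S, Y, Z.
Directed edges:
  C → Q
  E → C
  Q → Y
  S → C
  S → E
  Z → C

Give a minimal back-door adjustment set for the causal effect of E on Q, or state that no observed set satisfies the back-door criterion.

E→Q: minimal back-door set {S}.

desc(E)\{E}={C,Q,Y}; candidates ⊆ {S,Z}.
size 0: {}; under {} E still reaches {C,Q,S,Y} ∋ Q.
{S}: E⊥Q given {S} in G with E→· removed — back-door holds.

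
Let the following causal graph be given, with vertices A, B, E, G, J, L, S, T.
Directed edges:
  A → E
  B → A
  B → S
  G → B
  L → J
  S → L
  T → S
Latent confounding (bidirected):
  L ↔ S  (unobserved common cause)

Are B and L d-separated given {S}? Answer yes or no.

No — B and L are d-connected given {S}.

Bayes-Ball from B | {S} reaches {A,E,G,J,L,T}.
L ∈ reach(B|{S}) ⇒ B ⊥̸ L | {S}.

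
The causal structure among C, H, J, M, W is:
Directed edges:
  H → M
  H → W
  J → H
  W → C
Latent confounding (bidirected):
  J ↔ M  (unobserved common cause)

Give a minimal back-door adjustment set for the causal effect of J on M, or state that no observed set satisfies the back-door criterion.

desc(J)\{J}={C,H,M,W}; candidates ⊆ {—}.
J↔M: latent back-door arc(s) into J.
size 0: {}; under {} J still reaches {M} ∋ M.
J↔M cannot be blocked by any observed set — no back-door set.

J→M: no observed back-door set.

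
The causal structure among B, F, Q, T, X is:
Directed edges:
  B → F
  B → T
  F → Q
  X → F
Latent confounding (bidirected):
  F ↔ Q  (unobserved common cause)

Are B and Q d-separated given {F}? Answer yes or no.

No — B and Q are d-connected given {F}.

Bayes-Ball from B | {F} reaches {Q,T,X}.
Q ∈ reach(B|{F}) ⇒ B ⊥̸ Q | {F}.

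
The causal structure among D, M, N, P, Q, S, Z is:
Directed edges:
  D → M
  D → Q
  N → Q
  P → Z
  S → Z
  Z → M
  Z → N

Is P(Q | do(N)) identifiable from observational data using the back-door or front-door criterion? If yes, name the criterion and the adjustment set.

desc(N)\{N}={Q}; candidates ⊆ {D,M,P,S,Z}.
∅: N⊥Q given ∅ in G with N→· removed — back-door holds.
P(Q|do(N)) = P(Q|N) — no adjustment needed.

P(Q|do(N)): backdoor, adjust for ∅.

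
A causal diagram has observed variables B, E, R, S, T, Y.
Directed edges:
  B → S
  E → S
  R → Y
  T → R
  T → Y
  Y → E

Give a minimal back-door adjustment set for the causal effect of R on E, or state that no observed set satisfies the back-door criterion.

desc(R)\{R}={E,S,Y}; candidates ⊆ {B,T}.
size 0: {}; under {} R still reaches {E,S,T,Y} ∋ E.
{T}: R⊥E given {T} in G with R→· removed — back-door holds.

R→E: minimal back-door set {T}.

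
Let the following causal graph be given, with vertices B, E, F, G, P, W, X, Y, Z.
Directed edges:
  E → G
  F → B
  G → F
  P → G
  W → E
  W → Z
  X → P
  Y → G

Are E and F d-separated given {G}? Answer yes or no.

Bayes-Ball from E | {G} reaches {P,W,X,Y,Z}.
F ∉ reach(E|{G}) ⇒ E ⊥ F | {G}.

Yes — E ⊥ F | {G}.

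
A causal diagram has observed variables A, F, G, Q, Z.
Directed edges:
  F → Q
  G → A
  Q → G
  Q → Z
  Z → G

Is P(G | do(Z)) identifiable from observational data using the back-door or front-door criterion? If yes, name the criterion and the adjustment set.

desc(Z)\{Z}={A,G}; candidates ⊆ {F,Q}.
size 0: {}; under {} Z still reaches {A,F,G,Q} ∋ G.
{Q}: Z⊥G given {Q} in G with Z→· removed — back-door holds.
P(G|do(Z)) = Σ_{Q} P(G|Z,Q)·P(Q).

P(G|do(Z)): backdoor, adjust for {Q}.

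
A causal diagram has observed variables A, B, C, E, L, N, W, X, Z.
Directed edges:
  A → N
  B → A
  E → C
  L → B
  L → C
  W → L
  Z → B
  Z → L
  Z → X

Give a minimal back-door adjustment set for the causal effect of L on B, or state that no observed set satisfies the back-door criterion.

L→B: minimal back-door set {Z}.

desc(L)\{L}={A,B,C,N}; candidates ⊆ {E,W,X,Z}.
size 0: {}; under {} L still reaches {A,B,N,W,X,Z} ∋ B.
{Z}: L⊥B given {Z} in G with L→· removed — back-door holds.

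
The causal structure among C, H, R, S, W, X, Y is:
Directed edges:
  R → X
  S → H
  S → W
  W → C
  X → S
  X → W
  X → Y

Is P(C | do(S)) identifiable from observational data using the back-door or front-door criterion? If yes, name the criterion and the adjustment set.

P(C|do(S)): backdoor, adjust for {X}.

desc(S)\{S}={C,H,W}; candidates ⊆ {R,X,Y}.
size 0: {}; under {} S still reaches {C,R,W,X,Y} ∋ C.
{X}: S⊥C given {X} in G with S→· removed — back-door holds.
P(C|do(S)) = Σ_{X} P(C|S,X)·P(X).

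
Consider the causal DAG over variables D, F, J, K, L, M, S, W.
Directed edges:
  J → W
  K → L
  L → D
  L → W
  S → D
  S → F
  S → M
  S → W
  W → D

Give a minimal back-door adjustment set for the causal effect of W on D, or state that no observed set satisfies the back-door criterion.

W→D: minimal back-door set {L, S}.

desc(W)\{W}={D}; candidates ⊆ {F,J,K,L,M,S}.
size 0: {}; under {} W still reaches {D,F,J,K,L,M,S} ∋ D.
size 1: {F}, {J}, {K} …(+3); under {F} W still reaches {D,J,K,L,M,S} ∋ D.
{L,S}: W⊥D given {L,S} in G with W→· removed — back-door holds.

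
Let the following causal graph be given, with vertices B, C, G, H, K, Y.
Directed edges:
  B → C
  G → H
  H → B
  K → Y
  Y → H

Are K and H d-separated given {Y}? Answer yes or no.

Bayes-Ball from K | {Y} reaches ∅.
H ∉ reach(K|{Y}) ⇒ K ⊥ H | {Y}.

Yes — K ⊥ H | {Y}.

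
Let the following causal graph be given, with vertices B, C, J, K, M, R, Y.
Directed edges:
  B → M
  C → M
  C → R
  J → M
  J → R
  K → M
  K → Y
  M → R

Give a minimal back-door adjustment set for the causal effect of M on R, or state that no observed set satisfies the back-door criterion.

desc(M)\{M}={R}; candidates ⊆ {B,C,J,K,Y}.
size 0: {}; under {} M still reaches {B,C,J,K,R,Y} ∋ R.
size 1: {B}, {C}, {J} …(+2); under {B} M still reaches {C,J,K,R,Y} ∋ R.
{C,J}: M⊥R given {C,J} in G with M→· removed — back-door holds.

M→R: minimal back-door set {C, J}.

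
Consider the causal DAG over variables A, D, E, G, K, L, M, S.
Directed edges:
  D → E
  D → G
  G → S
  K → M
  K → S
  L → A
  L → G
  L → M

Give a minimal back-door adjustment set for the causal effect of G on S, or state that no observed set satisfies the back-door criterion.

desc(G)\{G}={S}; candidates ⊆ {A,D,E,K,L,M}.
∅: G⊥S given ∅ in G with G→· removed — back-door holds.

G→S: minimal back-door set ∅.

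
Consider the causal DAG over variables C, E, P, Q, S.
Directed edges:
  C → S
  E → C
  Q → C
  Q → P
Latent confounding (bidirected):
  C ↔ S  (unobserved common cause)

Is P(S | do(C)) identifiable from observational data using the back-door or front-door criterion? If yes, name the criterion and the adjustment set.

desc(C)\{C}={S}; candidates ⊆ {E,P,Q}.
C↔S: latent back-door arc(s) into C.
size 0: {}; under {} C still reaches {E,P,Q,S} ∋ S.
size 1: {E}, {P}, {Q}; under {E} C still reaches {P,Q,S} ∋ S.
size 2: {E,P}, {E,Q}, {P,Q}; under {E,P} C still reaches {Q,S} ∋ S.
C↔S cannot be blocked by any observed set — no back-door set.
No mediator lies on a directed C→…→S path.
Neither criterion identifies P(S|do(C)) in this graph.

P(S|do(C)): not identifiable (no BD/FD set).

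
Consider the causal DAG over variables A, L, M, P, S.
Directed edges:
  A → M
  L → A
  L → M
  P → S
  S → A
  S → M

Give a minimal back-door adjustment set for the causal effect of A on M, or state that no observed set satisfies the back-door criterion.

desc(A)\{A}={M}; candidates ⊆ {L,P,S}.
size 0: {}; under {} A still reaches {L,M,P,S} ∋ M.
size 1: {L}, {P}, {S}; under {L} A still reaches {M,P,S} ∋ M.
{L,S}: A⊥M given {L,S} in G with A→· removed — back-door holds.

A→M: minimal back-door set {L, S}.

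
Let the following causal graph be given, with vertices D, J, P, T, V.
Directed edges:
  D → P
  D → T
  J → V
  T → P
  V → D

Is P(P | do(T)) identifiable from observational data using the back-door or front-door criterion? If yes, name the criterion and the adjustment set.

P(P|do(T)): backdoor, adjust for {D}.

desc(T)\{T}={P}; candidates ⊆ {D,J,V}.
size 0: {}; under {} T still reaches {D,J,P,V} ∋ P.
{D}: T⊥P given {D} in G with T→· removed — back-door holds.
P(P|do(T)) = Σ_{D} P(P|T,D)·P(D).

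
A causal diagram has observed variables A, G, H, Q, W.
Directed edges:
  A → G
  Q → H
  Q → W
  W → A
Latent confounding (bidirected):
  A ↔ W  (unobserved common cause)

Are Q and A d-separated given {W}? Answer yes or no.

No — Q and A are d-connected given {W}.

Bayes-Ball from Q | {W} reaches {A,G,H}.
A ∈ reach(Q|{W}) ⇒ Q ⊥̸ A | {W}.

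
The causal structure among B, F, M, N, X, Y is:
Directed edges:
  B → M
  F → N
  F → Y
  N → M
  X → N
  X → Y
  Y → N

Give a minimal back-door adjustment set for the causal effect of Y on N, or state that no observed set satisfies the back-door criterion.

Y→N: minimal back-door set {F, X}.

desc(Y)\{Y}={M,N}; candidates ⊆ {B,F,X}.
size 0: {}; under {} Y still reaches {F,M,N,X} ∋ N.
size 1: {B}, {F}, {X}; under {B} Y still reaches {F,M,N,X} ∋ N.
{F,X}: Y⊥N given {F,X} in G with Y→· removed — back-door holds.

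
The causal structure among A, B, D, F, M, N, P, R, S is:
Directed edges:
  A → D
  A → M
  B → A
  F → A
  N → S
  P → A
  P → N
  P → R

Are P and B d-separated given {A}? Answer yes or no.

Bayes-Ball from P | {A} reaches {B,F,N,R,S}.
B ∈ reach(P|{A}) ⇒ P ⊥̸ B | {A}.

No — P and B are d-connected given {A}.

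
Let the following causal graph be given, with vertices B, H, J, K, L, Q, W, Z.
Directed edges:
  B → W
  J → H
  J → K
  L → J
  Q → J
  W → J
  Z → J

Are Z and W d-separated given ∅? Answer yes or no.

Yes — Z ⊥ W | ∅.

Bayes-Ball from Z | ∅ reaches {H,J,K}.
W ∉ reach(Z|∅) ⇒ Z ⊥ W | ∅.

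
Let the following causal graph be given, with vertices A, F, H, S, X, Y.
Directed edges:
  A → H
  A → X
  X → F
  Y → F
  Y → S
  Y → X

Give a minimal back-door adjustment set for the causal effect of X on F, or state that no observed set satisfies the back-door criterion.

X→F: minimal back-door set {Y}.

desc(X)\{X}={F}; candidates ⊆ {A,H,S,Y}.
size 0: {}; under {} X still reaches {A,F,H,S,Y} ∋ F.
{Y}: X⊥F given {Y} in G with X→· removed — back-door holds.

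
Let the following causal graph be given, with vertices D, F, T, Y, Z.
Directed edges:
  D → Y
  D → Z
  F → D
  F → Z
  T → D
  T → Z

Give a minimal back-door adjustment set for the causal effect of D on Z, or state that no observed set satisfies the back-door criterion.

D→Z: minimal back-door set {F, T}.

desc(D)\{D}={Y,Z}; candidates ⊆ {F,T}.
size 0: {}; under {} D still reaches {F,T,Z} ∋ Z.
size 1: {F}, {T}; under {F} D still reaches {T,Z} ∋ Z.
{F,T}: D⊥Z given {F,T} in G with D→· removed — back-door holds.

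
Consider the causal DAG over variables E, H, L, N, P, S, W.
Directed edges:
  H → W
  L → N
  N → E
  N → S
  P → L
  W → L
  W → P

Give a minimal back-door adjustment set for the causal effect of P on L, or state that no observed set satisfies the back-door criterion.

desc(P)\{P}={E,L,N,S}; candidates ⊆ {H,W}.
size 0: {}; under {} P still reaches {E,H,L,N,S,W} ∋ L.
{W}: P⊥L given {W} in G with P→· removed — back-door holds.

P→L: minimal back-door set {W}.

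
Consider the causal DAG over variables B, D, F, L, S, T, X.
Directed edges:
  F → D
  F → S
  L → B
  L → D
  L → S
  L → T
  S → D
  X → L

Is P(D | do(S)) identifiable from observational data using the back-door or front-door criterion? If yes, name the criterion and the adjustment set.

P(D|do(S)): backdoor, adjust for {F, L}.

desc(S)\{S}={D}; candidates ⊆ {B,F,L,T,X}.
size 0: {}; under {} S still reaches {B,D,F,L,T,X} ∋ D.
size 1: {B}, {F}, {L} …(+2); under {B} S still reaches {D,F,L,T,X} ∋ D.
{F,L}: S⊥D given {F,L} in G with S→· removed — back-door holds.
P(D|do(S)) = Σ_{F,L} P(D|S,F,L)·P(F,L).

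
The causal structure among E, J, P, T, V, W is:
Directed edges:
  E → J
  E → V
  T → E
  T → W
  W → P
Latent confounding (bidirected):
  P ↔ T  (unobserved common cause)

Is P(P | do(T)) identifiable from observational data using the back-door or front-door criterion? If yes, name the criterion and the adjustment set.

P(P|do(T)): frontdoor, adjust for {W}.

desc(T)\{T}={E,J,P,V,W}; candidates ⊆ {—}.
T↔P: latent back-door arc(s) into T.
size 0: {}; under {} T still reaches {P} ∋ P.
T↔P cannot be blocked by any observed set — no back-door set.
{W}: (i) intercepts every directed T→P path; (ii) no back-door T→{W}; (iii) {T} blocks every back-door {W}→P. Front-door holds.
P(P|do(T)) = Σ_{W} P(W|T) Σ_{T'} P(P|W,T')P(T').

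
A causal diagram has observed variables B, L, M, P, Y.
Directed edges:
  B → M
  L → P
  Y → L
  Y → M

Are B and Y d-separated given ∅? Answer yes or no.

Yes — B ⊥ Y | ∅.

Bayes-Ball from B | ∅ reaches {M}.
Y ∉ reach(B|∅) ⇒ B ⊥ Y | ∅.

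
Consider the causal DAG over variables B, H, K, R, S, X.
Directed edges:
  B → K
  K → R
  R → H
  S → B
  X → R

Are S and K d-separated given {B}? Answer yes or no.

Bayes-Ball from S | {B} reaches ∅.
K ∉ reach(S|{B}) ⇒ S ⊥ K | {B}.

Yes — S ⊥ K | {B}.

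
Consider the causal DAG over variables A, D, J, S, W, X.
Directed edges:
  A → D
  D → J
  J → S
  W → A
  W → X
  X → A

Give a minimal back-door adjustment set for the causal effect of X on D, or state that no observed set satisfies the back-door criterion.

X→D: minimal back-door set {W}.

desc(X)\{X}={A,D,J,S}; candidates ⊆ {W}.
size 0: {}; under {} X still reaches {A,D,J,S,W} ∋ D.
{W}: X⊥D given {W} in G with X→· removed — back-door holds.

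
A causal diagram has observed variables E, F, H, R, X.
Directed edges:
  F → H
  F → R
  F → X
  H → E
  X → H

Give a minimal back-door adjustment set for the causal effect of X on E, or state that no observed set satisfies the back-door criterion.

desc(X)\{X}={E,H}; candidates ⊆ {F,R}.
size 0: {}; under {} X still reaches {E,F,H,R} ∋ E.
{F}: X⊥E given {F} in G with X→· removed — back-door holds.

X→E: minimal back-door set {F}.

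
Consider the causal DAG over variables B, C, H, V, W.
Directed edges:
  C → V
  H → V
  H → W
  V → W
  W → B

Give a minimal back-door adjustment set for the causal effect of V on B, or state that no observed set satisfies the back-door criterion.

V→B: minimal back-door set {H}.

desc(V)\{V}={B,W}; candidates ⊆ {C,H}.
size 0: {}; under {} V still reaches {B,C,H,W} ∋ B.
{H}: V⊥B given {H} in G with V→· removed — back-door holds.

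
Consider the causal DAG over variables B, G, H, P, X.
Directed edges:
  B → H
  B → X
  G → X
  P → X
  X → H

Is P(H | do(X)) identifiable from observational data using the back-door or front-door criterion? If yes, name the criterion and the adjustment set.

desc(X)\{X}={H}; candidates ⊆ {B,G,P}.
size 0: {}; under {} X still reaches {B,G,H,P} ∋ H.
{B}: X⊥H given {B} in G with X→· removed — back-door holds.
P(H|do(X)) = Σ_{B} P(H|X,B)·P(B).

P(H|do(X)): backdoor, adjust for {B}.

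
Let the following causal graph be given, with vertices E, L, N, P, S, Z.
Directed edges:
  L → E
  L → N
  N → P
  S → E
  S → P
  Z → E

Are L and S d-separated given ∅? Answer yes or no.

Bayes-Ball from L | ∅ reaches {E,N,P}.
S ∉ reach(L|∅) ⇒ L ⊥ S | ∅.

Yes — L ⊥ S | ∅.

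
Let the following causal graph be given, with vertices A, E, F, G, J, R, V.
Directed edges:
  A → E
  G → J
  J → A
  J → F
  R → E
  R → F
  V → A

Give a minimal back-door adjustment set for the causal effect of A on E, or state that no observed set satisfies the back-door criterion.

desc(A)\{A}={E}; candidates ⊆ {F,G,J,R,V}.
∅: A⊥E given ∅ in G with A→· removed — back-door holds.

A→E: minimal back-door set ∅.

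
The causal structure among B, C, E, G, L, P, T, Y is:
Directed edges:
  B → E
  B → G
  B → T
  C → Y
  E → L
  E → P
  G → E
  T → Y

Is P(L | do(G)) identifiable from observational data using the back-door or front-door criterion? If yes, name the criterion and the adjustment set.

P(L|do(G)): backdoor, adjust for {B}.

desc(G)\{G}={E,L,P}; candidates ⊆ {B,C,T,Y}.
size 0: {}; under {} G still reaches {B,E,L,P,T,Y} ∋ L.
{B}: G⊥L given {B} in G with G→· removed — back-door holds.
P(L|do(G)) = Σ_{B} P(L|G,B)·P(B).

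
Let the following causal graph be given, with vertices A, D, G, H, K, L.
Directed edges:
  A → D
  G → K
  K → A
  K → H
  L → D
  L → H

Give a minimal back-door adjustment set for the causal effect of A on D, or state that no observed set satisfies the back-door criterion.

desc(A)\{A}={D}; candidates ⊆ {G,H,K,L}.
∅: A⊥D given ∅ in G with A→· removed — back-door holds.

A→D: minimal back-door set ∅.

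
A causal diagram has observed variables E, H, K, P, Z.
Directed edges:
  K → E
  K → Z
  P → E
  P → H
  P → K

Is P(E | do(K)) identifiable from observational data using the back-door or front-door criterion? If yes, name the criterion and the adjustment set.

desc(K)\{K}={E,Z}; candidates ⊆ {H,P}.
size 0: {}; under {} K still reaches {E,H,P} ∋ E.
{P}: K⊥E given {P} in G with K→· removed — back-door holds.
P(E|do(K)) = Σ_{P} P(E|K,P)·P(P).

P(E|do(K)): backdoor, adjust for {P}.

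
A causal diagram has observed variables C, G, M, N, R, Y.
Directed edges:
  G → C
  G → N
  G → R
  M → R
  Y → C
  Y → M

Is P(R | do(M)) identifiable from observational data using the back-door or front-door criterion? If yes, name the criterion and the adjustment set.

desc(M)\{M}={R}; candidates ⊆ {C,G,N,Y}.
∅: M⊥R given ∅ in G with M→· removed — back-door holds.
P(R|do(M)) = P(R|M) — no adjustment needed.

P(R|do(M)): backdoor, adjust for ∅.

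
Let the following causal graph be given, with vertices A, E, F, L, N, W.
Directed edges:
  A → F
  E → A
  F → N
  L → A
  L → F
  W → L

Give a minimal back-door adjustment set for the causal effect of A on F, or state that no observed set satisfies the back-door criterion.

desc(A)\{A}={F,N}; candidates ⊆ {E,L,W}.
size 0: {}; under {} A still reaches {E,F,L,N,W} ∋ F.
{L}: A⊥F given {L} in G with A→· removed — back-door holds.

A→F: minimal back-door set {L}.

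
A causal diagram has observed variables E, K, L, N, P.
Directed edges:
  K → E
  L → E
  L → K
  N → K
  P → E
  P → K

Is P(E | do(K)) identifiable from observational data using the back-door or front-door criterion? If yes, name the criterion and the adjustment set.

P(E|do(K)): backdoor, adjust for {L, P}.

desc(K)\{K}={E}; candidates ⊆ {L,N,P}.
size 0: {}; under {} K still reaches {E,L,N,P} ∋ E.
size 1: {L}, {N}, {P}; under {L} K still reaches {E,N,P} ∋ E.
{L,P}: K⊥E given {L,P} in G with K→· removed — back-door holds.
P(E|do(K)) = Σ_{L,P} P(E|K,L,P)·P(L,P).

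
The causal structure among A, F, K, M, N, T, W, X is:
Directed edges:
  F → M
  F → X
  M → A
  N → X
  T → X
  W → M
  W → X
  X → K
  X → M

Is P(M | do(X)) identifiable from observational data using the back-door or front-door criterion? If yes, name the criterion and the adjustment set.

P(M|do(X)): backdoor, adjust for {F, W}.

desc(X)\{X}={A,K,M}; candidates ⊆ {F,N,T,W}.
size 0: {}; under {} X still reaches {A,F,M,N,T,W} ∋ M.
size 1: {F}, {N}, {T} …(+1); under {F} X still reaches {A,M,N,T,W} ∋ M.
{F,W}: X⊥M given {F,W} in G with X→· removed — back-door holds.
P(M|do(X)) = Σ_{F,W} P(M|X,F,W)·P(F,W).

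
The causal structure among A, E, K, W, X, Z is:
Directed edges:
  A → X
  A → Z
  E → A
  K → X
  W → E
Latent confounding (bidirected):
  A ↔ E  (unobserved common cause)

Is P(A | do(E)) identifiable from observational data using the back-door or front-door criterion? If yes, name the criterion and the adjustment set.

desc(E)\{E}={A,X,Z}; candidates ⊆ {K,W}.
E↔A: latent back-door arc(s) into E.
size 0: {}; under {} E still reaches {A,W,X,Z} ∋ A.
size 1: {K}, {W}; under {K} E still reaches {A,W,X,Z} ∋ A.
size 2: {K,W}; under {K,W} E still reaches {A,X,Z} ∋ A.
E↔A cannot be blocked by any observed set — no back-door set.
No mediator lies on a directed E→…→A path.
Neither criterion identifies P(A|do(E)) in this graph.

P(A|do(E)): not identifiable (no BD/FD set).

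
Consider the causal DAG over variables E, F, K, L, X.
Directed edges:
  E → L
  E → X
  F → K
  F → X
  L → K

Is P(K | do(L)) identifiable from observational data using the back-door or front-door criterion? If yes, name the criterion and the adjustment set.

desc(L)\{L}={K}; candidates ⊆ {E,F,X}.
∅: L⊥K given ∅ in G with L→· removed — back-door holds.
P(K|do(L)) = P(K|L) — no adjustment needed.

P(K|do(L)): backdoor, adjust for ∅.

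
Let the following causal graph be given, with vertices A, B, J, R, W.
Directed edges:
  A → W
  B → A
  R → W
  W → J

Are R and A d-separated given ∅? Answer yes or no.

Bayes-Ball from R | ∅ reaches {J,W}.
A ∉ reach(R|∅) ⇒ R ⊥ A | ∅.

Yes — R ⊥ A | ∅.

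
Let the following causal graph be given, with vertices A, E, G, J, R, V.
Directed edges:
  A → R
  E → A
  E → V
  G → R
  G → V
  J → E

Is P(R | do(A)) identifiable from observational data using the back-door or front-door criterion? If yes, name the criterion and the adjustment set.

P(R|do(A)): backdoor, adjust for ∅.

desc(A)\{A}={R}; candidates ⊆ {E,G,J,V}.
∅: A⊥R given ∅ in G with A→· removed — back-door holds.
P(R|do(A)) = P(R|A) — no adjustment needed.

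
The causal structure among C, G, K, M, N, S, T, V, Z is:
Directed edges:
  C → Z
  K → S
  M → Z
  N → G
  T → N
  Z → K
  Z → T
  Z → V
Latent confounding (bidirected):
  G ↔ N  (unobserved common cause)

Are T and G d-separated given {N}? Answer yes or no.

No — T and G are d-connected given {N}.

Bayes-Ball from T | {N} reaches {C,G,K,M,S,V,Z}.
G ∈ reach(T|{N}) ⇒ T ⊥̸ G | {N}.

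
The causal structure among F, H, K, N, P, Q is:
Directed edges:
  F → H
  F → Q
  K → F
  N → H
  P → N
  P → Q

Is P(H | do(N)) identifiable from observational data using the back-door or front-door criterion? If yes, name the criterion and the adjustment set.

P(H|do(N)): backdoor, adjust for ∅.

desc(N)\{N}={H}; candidates ⊆ {F,K,P,Q}.
∅: N⊥H given ∅ in G with N→· removed — back-door holds.
P(H|do(N)) = P(H|N) — no adjustment needed.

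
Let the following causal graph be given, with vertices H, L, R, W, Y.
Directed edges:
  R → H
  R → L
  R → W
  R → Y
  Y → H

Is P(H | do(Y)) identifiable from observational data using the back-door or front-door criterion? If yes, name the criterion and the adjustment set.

desc(Y)\{Y}={H}; candidates ⊆ {L,R,W}.
size 0: {}; under {} Y still reaches {H,L,R,W} ∋ H.
{R}: Y⊥H given {R} in G with Y→· removed — back-door holds.
P(H|do(Y)) = Σ_{R} P(H|Y,R)·P(R).

P(H|do(Y)): backdoor, adjust for {R}.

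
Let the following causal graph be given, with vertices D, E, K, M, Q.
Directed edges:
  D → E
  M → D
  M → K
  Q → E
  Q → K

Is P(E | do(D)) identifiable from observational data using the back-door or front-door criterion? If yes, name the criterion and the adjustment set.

desc(D)\{D}={E}; candidates ⊆ {K,M,Q}.
∅: D⊥E given ∅ in G with D→· removed — back-door holds.
P(E|do(D)) = P(E|D) — no adjustment needed.

P(E|do(D)): backdoor, adjust for ∅.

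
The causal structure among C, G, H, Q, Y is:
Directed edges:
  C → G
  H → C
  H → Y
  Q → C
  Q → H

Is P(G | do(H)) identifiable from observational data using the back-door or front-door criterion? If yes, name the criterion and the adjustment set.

P(G|do(H)): backdoor, adjust for {Q}.

desc(H)\{H}={C,G,Y}; candidates ⊆ {Q}.
size 0: {}; under {} H still reaches {C,G,Q} ∋ G.
{Q}: H⊥G given {Q} in G with H→· removed — back-door holds.
P(G|do(H)) = Σ_{Q} P(G|H,Q)·P(Q).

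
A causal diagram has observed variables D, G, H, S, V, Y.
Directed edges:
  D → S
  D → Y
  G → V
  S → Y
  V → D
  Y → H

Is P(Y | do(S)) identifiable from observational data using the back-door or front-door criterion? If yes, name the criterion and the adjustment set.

desc(S)\{S}={H,Y}; candidates ⊆ {D,G,V}.
size 0: {}; under {} S still reaches {D,G,H,V,Y} ∋ Y.
{D}: S⊥Y given {D} in G with S→· removed — back-door holds.
P(Y|do(S)) = Σ_{D} P(Y|S,D)·P(D).

P(Y|do(S)): backdoor, adjust for {D}.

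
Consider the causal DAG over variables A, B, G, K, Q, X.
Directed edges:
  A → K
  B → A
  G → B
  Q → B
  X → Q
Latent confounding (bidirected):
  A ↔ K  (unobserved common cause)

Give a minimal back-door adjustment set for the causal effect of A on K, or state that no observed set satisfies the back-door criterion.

desc(A)\{A}={K}; candidates ⊆ {B,G,Q,X}.
A↔K: latent back-door arc(s) into A.
size 0: {}; under {} A still reaches {B,G,K,Q,X} ∋ K.
size 1: {B}, {G}, {Q} …(+1); under {B} A still reaches {K} ∋ K.
size 2: {B,G}, {B,Q}, {B,X} …(+3); under {B,G} A still reaches {K} ∋ K.
A↔K cannot be blocked by any observed set — no back-door set.

A→K: no observed back-door set.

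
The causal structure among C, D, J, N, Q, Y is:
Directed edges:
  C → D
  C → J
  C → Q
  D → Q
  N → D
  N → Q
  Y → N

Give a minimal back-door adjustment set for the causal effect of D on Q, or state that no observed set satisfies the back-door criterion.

desc(D)\{D}={Q}; candidates ⊆ {C,J,N,Y}.
size 0: {}; under {} D still reaches {C,J,N,Q,Y} ∋ Q.
size 1: {C}, {J}, {N} …(+1); under {C} D still reaches {N,Q,Y} ∋ Q.
{C,N}: D⊥Q given {C,N} in G with D→· removed — back-door holds.

D→Q: minimal back-door set {C, N}.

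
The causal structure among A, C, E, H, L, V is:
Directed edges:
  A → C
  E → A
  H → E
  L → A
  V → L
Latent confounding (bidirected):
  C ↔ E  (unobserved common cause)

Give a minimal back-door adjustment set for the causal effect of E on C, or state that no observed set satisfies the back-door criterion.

desc(E)\{E}={A,C}; candidates ⊆ {H,L,V}.
E↔C: latent back-door arc(s) into E.
size 0: {}; under {} E still reaches {C,H} ∋ C.
size 1: {H}, {L}, {V}; under {H} E still reaches {C} ∋ C.
size 2: {H,L}, {H,V}, {L,V}; under {H,L} E still reaches {C} ∋ C.
E↔C cannot be blocked by any observed set — no back-door set.

E→C: no observed back-door set.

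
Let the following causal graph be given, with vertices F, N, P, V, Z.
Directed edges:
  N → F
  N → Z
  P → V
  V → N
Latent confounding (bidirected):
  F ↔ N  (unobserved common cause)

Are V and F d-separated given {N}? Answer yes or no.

Bayes-Ball from V | {N} reaches {F,P}.
F ∈ reach(V|{N}) ⇒ V ⊥̸ F | {N}.

No — V and F are d-connected given {N}.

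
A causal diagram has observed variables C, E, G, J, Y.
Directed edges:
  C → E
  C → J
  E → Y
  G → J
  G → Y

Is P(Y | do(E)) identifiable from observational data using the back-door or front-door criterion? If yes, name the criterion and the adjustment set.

P(Y|do(E)): backdoor, adjust for ∅.

desc(E)\{E}={Y}; candidates ⊆ {C,G,J}.
∅: E⊥Y given ∅ in G with E→· removed — back-door holds.
P(Y|do(E)) = P(Y|E) — no adjustment needed.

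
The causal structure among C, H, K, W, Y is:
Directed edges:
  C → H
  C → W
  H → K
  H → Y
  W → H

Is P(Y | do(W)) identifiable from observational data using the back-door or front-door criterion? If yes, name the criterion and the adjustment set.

P(Y|do(W)): backdoor, adjust for {C}.

desc(W)\{W}={H,K,Y}; candidates ⊆ {C}.
size 0: {}; under {} W still reaches {C,H,K,Y} ∋ Y.
{C}: W⊥Y given {C} in G with W→· removed — back-door holds.
P(Y|do(W)) = Σ_{C} P(Y|W,C)·P(C).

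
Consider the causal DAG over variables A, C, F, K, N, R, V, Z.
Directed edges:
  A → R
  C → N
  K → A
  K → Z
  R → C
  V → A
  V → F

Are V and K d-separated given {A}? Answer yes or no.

No — V and K are d-connected given {A}.

Bayes-Ball from V | {A} reaches {F,K,Z}.
K ∈ reach(V|{A}) ⇒ V ⊥̸ K | {A}.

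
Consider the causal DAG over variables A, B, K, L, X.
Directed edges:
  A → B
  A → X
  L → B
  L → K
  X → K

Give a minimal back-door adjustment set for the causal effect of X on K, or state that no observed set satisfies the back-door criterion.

desc(X)\{X}={K}; candidates ⊆ {A,B,L}.
∅: X⊥K given ∅ in G with X→· removed — back-door holds.

X→K: minimal back-door set ∅.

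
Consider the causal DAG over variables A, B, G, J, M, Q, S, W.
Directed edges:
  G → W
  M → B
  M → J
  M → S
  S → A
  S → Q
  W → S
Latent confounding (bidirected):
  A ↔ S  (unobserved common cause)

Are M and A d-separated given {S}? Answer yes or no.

Bayes-Ball from M | {S} reaches {A,B,G,J,W}.
A ∈ reach(M|{S}) ⇒ M ⊥̸ A | {S}.

No — M and A are d-connected given {S}.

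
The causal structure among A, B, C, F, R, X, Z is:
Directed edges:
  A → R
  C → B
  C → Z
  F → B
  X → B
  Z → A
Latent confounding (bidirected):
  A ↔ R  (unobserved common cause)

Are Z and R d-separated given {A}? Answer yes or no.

No — Z and R are d-connected given {A}.

Bayes-Ball from Z | {A} reaches {B,C,R}.
R ∈ reach(Z|{A}) ⇒ Z ⊥̸ R | {A}.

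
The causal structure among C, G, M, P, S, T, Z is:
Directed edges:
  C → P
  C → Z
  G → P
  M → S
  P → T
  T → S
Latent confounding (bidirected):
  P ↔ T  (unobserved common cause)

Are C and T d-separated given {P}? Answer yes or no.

Bayes-Ball from C | {P} reaches {G,S,T,Z}.
T ∈ reach(C|{P}) ⇒ C ⊥̸ T | {P}.

No — C and T are d-connected given {P}.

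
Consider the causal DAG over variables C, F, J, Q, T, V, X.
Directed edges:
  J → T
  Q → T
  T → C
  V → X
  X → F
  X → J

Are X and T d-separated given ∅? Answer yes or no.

Bayes-Ball from X | ∅ reaches {C,F,J,T,V}.
T ∈ reach(X|∅) ⇒ X ⊥̸ T | ∅.

No — X and T are d-connected given ∅.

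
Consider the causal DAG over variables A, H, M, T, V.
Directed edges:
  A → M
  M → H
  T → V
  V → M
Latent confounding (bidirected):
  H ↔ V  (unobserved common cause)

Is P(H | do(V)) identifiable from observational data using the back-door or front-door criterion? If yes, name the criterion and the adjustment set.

desc(V)\{V}={H,M}; candidates ⊆ {A,T}.
V↔H: latent back-door arc(s) into V.
size 0: {}; under {} V still reaches {H,T} ∋ H.
size 1: {A}, {T}; under {A} V still reaches {H,T} ∋ H.
size 2: {A,T}; under {A,T} V still reaches {H} ∋ H.
V↔H cannot be blocked by any observed set — no back-door set.
{M}: (i) intercepts every directed V→H path; (ii) no back-door V→{M}; (iii) {V} blocks every back-door {M}→H. Front-door holds.
P(H|do(V)) = Σ_{M} P(M|V) Σ_{V'} P(H|M,V')P(V').

P(H|do(V)): frontdoor, adjust for {M}.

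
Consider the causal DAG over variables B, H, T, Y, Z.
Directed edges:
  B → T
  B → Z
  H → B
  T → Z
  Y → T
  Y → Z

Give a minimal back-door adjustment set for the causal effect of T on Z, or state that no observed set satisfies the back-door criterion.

T→Z: minimal back-door set {B, Y}.

desc(T)\{T}={Z}; candidates ⊆ {B,H,Y}.
size 0: {}; under {} T still reaches {B,H,Y,Z} ∋ Z.
size 1: {B}, {H}, {Y}; under {B} T still reaches {Y,Z} ∋ Z.
{B,Y}: T⊥Z given {B,Y} in G with T→· removed — back-door holds.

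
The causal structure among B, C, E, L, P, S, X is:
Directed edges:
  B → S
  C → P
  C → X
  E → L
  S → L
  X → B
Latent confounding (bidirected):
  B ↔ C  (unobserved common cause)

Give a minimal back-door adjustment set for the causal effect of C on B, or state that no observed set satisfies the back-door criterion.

C→B: no observed back-door set.

desc(C)\{C}={B,L,P,S,X}; candidates ⊆ {E}.
C↔B: latent back-door arc(s) into C.
size 0: {}; under {} C still reaches {B,L,S} ∋ B.
size 1: {E}; under {E} C still reaches {B,L,S} ∋ B.
C↔B cannot be blocked by any observed set — no back-door set.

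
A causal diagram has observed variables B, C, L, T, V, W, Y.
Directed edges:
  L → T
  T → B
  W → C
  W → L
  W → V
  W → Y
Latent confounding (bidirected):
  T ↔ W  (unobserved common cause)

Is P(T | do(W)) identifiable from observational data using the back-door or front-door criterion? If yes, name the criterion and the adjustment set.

P(T|do(W)): frontdoor, adjust for {L}.

desc(W)\{W}={B,C,L,T,V,Y}; candidates ⊆ {—}.
W↔T: latent back-door arc(s) into W.
size 0: {}; under {} W still reaches {B,T} ∋ T.
W↔T cannot be blocked by any observed set — no back-door set.
{L}: (i) intercepts every directed W→T path; (ii) no back-door W→{L}; (iii) {W} blocks every back-door {L}→T. Front-door holds.
P(T|do(W)) = Σ_{L} P(L|W) Σ_{W'} P(T|L,W')P(W').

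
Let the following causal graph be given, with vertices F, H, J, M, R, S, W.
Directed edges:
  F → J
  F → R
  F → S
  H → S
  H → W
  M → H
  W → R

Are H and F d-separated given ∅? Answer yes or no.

Yes — H ⊥ F | ∅.

Bayes-Ball from H | ∅ reaches {M,R,S,W}.
F ∉ reach(H|∅) ⇒ H ⊥ F | ∅.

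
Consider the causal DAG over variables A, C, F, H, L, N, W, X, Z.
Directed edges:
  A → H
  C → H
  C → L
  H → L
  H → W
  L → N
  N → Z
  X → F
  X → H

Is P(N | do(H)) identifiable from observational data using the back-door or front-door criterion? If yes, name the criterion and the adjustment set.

P(N|do(H)): backdoor, adjust for {C}.

desc(H)\{H}={L,N,W,Z}; candidates ⊆ {A,C,F,X}.
size 0: {}; under {} H still reaches {A,C,F,L,N,X,Z} ∋ N.
{C}: H⊥N given {C} in G with H→· removed — back-door holds.
P(N|do(H)) = Σ_{C} P(N|H,C)·P(C).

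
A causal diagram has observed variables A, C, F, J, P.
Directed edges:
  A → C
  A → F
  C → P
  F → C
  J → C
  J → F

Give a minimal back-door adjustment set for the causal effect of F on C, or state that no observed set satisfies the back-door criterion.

F→C: minimal back-door set {A, J}.

desc(F)\{F}={C,P}; candidates ⊆ {A,J}.
size 0: {}; under {} F still reaches {A,C,J,P} ∋ C.
size 1: {A}, {J}; under {A} F still reaches {C,J,P} ∋ C.
{A,J}: F⊥C given {A,J} in G with F→· removed — back-door holds.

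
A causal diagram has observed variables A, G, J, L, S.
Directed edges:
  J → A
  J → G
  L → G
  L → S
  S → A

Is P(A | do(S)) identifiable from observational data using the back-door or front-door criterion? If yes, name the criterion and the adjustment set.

desc(S)\{S}={A}; candidates ⊆ {G,J,L}.
∅: S⊥A given ∅ in G with S→· removed — back-door holds.
P(A|do(S)) = P(A|S) — no adjustment needed.

P(A|do(S)): backdoor, adjust for ∅.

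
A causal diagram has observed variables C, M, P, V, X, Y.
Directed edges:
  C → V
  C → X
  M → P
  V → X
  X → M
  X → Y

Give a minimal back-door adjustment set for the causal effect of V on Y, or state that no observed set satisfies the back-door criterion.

V→Y: minimal back-door set {C}.

desc(V)\{V}={M,P,X,Y}; candidates ⊆ {C}.
size 0: {}; under {} V still reaches {C,M,P,X,Y} ∋ Y.
{C}: V⊥Y given {C} in G with V→· removed — back-door holds.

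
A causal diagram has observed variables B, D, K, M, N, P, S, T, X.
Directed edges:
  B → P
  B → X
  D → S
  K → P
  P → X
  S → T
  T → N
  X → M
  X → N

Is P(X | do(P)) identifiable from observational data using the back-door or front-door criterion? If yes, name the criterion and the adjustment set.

P(X|do(P)): backdoor, adjust for {B}.

desc(P)\{P}={M,N,X}; candidates ⊆ {B,D,K,S,T}.
size 0: {}; under {} P still reaches {B,K,M,N,X} ∋ X.
{B}: P⊥X given {B} in G with P→· removed — back-door holds.
P(X|do(P)) = Σ_{B} P(X|P,B)·P(B).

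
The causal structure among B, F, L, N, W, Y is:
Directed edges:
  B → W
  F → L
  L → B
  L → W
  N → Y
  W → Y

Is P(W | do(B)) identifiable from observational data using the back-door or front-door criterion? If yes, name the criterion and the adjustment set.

P(W|do(B)): backdoor, adjust for {L}.

desc(B)\{B}={W,Y}; candidates ⊆ {F,L,N}.
size 0: {}; under {} B still reaches {F,L,W,Y} ∋ W.
{L}: B⊥W given {L} in G with B→· removed — back-door holds.
P(W|do(B)) = Σ_{L} P(W|B,L)·P(L).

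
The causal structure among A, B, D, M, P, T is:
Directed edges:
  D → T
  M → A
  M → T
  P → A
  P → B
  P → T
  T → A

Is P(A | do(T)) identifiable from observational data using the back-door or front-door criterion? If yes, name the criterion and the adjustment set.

desc(T)\{T}={A}; candidates ⊆ {B,D,M,P}.
size 0: {}; under {} T still reaches {A,B,D,M,P} ∋ A.
size 1: {B}, {D}, {M} …(+1); under {B} T still reaches {A,D,M,P} ∋ A.
{M,P}: T⊥A given {M,P} in G with T→· removed — back-door holds.
P(A|do(T)) = Σ_{M,P} P(A|T,M,P)·P(M,P).

P(A|do(T)): backdoor, adjust for {M, P}.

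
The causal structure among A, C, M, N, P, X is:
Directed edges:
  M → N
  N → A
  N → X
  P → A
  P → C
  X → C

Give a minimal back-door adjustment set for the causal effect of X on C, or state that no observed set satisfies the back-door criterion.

X→C: minimal back-door set ∅.

desc(X)\{X}={C}; candidates ⊆ {A,M,N,P}.
∅: X⊥C given ∅ in G with X→· removed — back-door holds.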